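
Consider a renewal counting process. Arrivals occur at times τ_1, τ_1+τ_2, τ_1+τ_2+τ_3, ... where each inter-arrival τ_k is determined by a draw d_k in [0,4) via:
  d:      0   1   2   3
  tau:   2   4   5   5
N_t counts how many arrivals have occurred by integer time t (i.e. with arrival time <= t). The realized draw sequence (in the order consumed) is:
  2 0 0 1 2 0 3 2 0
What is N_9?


3

draw d_1=2: τ_1=5, arrival time A_1=5
draw d_2=0: τ_2=2, arrival time A_2=7
draw d_3=0: τ_3=2, arrival time A_3=9
draw d_4=1: τ_4=4, arrival time A_4=13
draw d_5=2: τ_5=5, arrival time A_5=18
draw d_6=0: τ_6=2, arrival time A_6=20
draw d_7=3: τ_7=5, arrival time A_7=25
draw d_8=2: τ_8=5, arrival time A_8=30
draw d_9=0: τ_9=2, arrival time A_9=32
N_t over t=0..9: 0:0 1:0 2:0 3:0 4:0 5:1 6:1 7:2 8:2 9:3


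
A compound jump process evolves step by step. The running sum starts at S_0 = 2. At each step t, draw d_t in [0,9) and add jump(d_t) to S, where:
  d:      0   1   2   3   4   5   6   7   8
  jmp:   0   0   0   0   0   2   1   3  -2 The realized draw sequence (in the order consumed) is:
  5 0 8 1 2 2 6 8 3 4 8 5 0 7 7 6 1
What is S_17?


8

t=0: S=2, d=5, jump=2, S_1=4
t=1: S=4, d=0, jump=0, S_2=4
t=2: S=4, d=8, jump=-2, S_3=2
t=3: S=2, d=1, jump=0, S_4=2
t=4: S=2, d=2, jump=0, S_5=2
t=5: S=2, d=2, jump=0, S_6=2
t=6: S=2, d=6, jump=1, S_7=3
t=7: S=3, d=8, jump=-2, S_8=1
t=8: S=1, d=3, jump=0, S_9=1
t=9: S=1, d=4, jump=0, S_10=1
t=10: S=1, d=8, jump=-2, S_11=-1
t=11: S=-1, d=5, jump=2, S_12=1
t=12: S=1, d=0, jump=0, S_13=1
t=13: S=1, d=7, jump=3, S_14=4
t=14: S=4, d=7, jump=3, S_15=7
t=15: S=7, d=6, jump=1, S_16=8
t=16: S=8, d=1, jump=0, S_17=8


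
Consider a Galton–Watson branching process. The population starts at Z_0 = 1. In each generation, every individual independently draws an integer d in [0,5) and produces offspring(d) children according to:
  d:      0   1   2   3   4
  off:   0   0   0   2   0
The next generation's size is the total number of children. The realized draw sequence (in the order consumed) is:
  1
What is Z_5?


gen 0: Z_0=1, draws=[1], offspring=[0], Z_1=0
gen 1: Z_1=0, draws=[], offspring=[], Z_2=0
gen 2: Z_2=0, draws=[], offspring=[], Z_3=0
gen 3: Z_3=0, draws=[], offspring=[], Z_4=0
gen 4: Z_4=0, draws=[], offspring=[], Z_5=0

0


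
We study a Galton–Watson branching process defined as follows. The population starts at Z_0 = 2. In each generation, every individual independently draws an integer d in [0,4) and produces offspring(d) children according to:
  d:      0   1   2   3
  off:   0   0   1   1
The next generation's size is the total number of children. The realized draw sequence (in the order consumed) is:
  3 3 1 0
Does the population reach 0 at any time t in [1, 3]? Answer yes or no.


gen 0: Z_0=2, draws=[3, 3], offspring=[1, 1], Z_1=2
gen 1: Z_1=2, draws=[1, 0], offspring=[0, 0], Z_2=0
gen 2: Z_2=0, draws=[], offspring=[], Z_3=0

yes


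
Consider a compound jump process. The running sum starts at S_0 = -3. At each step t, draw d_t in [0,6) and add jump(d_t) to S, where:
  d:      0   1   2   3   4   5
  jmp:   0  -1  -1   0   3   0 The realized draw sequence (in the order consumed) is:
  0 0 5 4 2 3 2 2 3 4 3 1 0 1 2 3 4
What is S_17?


t=0: S=-3, d=0, jump=0, S_1=-3
t=1: S=-3, d=0, jump=0, S_2=-3
t=2: S=-3, d=5, jump=0, S_3=-3
t=3: S=-3, d=4, jump=3, S_4=0
t=4: S=0, d=2, jump=-1, S_5=-1
t=5: S=-1, d=3, jump=0, S_6=-1
t=6: S=-1, d=2, jump=-1, S_7=-2
t=7: S=-2, d=2, jump=-1, S_8=-3
t=8: S=-3, d=3, jump=0, S_9=-3
t=9: S=-3, d=4, jump=3, S_10=0
t=10: S=0, d=3, jump=0, S_11=0
t=11: S=0, d=1, jump=-1, S_12=-1
t=12: S=-1, d=0, jump=0, S_13=-1
t=13: S=-1, d=1, jump=-1, S_14=-2
t=14: S=-2, d=2, jump=-1, S_15=-3
t=15: S=-3, d=3, jump=0, S_16=-3
t=16: S=-3, d=4, jump=3, S_17=0

0


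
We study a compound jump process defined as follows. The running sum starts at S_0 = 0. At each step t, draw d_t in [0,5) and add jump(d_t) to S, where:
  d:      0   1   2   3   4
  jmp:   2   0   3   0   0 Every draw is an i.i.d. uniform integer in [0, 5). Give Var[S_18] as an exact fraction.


Outcome values over d=0..4: [2, 0, 3, 0, 0]
Σy = 5, Σy² = 13, M = 5
μ = 5/5 = 1,  σ² = 13/5 − (1)² = 8/5
Independent increments: Var[S_18] = 18·σ² = 18·(8/5) = 144/5

144/5


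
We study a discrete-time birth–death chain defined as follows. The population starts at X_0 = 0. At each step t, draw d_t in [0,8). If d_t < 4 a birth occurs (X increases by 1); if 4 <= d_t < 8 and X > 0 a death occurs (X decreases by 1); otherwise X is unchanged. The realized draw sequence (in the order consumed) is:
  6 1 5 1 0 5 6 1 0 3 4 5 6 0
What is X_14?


t=0: X=0, d=6 → hold, X_1=0
t=1: X=0, d=1 → birth, X_2=1
t=2: X=1, d=5 → death, X_3=0
t=3: X=0, d=1 → birth, X_4=1
t=4: X=1, d=0 → birth, X_5=2
t=5: X=2, d=5 → death, X_6=1
t=6: X=1, d=6 → death, X_7=0
t=7: X=0, d=1 → birth, X_8=1
t=8: X=1, d=0 → birth, X_9=2
t=9: X=2, d=3 → birth, X_10=3
t=10: X=3, d=4 → death, X_11=2
t=11: X=2, d=5 → death, X_12=1
t=12: X=1, d=6 → death, X_13=0
t=13: X=0, d=0 → birth, X_14=1

1


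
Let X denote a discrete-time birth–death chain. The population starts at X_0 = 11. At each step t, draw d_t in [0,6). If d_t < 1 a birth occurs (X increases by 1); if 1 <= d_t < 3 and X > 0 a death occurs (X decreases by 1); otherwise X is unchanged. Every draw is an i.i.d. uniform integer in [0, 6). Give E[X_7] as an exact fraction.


X can drop by at most 1 per step and X_0 = 11 > T = 7, so X_t >= 11 − t >= 4 > 0 for every t <= 7: the floor at 0 (the 'and X > 0' condition) never binds. Hence X_7 = X_0 + Σ_{t<7} Y_t with i.i.d. increments Y_t = y(d_t) ∈ {+1, −1, 0}.
Outcome values over d=0..5: [1, -1, -1, 0, 0, 0]
Σy = -1, Σy² = 3, M = 6
μ = -1/6 = -1/6,  σ² = 3/6 − (-1/6)² = 17/36
E[X_7] = 11 + 7·(-1/6) = 59/6

59/6


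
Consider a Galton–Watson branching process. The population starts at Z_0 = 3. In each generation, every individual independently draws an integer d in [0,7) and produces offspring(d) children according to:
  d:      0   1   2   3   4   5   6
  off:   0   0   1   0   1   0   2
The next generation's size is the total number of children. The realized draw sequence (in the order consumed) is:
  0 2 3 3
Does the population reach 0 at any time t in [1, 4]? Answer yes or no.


gen 0: Z_0=3, draws=[0, 2, 3], offspring=[0, 1, 0], Z_1=1
gen 1: Z_1=1, draws=[3], offspring=[0], Z_2=0
gen 2: Z_2=0, draws=[], offspring=[], Z_3=0
gen 3: Z_3=0, draws=[], offspring=[], Z_4=0

yes


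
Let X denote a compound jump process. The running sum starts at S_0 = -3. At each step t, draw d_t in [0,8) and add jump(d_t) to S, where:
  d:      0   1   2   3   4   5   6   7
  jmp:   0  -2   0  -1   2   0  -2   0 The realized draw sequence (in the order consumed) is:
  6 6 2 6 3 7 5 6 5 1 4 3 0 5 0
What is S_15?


t=0: S=-3, d=6, jump=-2, S_1=-5
t=1: S=-5, d=6, jump=-2, S_2=-7
t=2: S=-7, d=2, jump=0, S_3=-7
t=3: S=-7, d=6, jump=-2, S_4=-9
t=4: S=-9, d=3, jump=-1, S_5=-10
t=5: S=-10, d=7, jump=0, S_6=-10
t=6: S=-10, d=5, jump=0, S_7=-10
t=7: S=-10, d=6, jump=-2, S_8=-12
t=8: S=-12, d=5, jump=0, S_9=-12
t=9: S=-12, d=1, jump=-2, S_10=-14
t=10: S=-14, d=4, jump=2, S_11=-12
t=11: S=-12, d=3, jump=-1, S_12=-13
t=12: S=-13, d=0, jump=0, S_13=-13
t=13: S=-13, d=5, jump=0, S_14=-13
t=14: S=-13, d=0, jump=0, S_15=-13

-13


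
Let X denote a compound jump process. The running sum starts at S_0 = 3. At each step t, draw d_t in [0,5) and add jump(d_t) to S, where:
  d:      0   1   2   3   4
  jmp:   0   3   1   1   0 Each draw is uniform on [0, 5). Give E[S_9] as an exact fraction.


12

Outcome values over d=0..4: [0, 3, 1, 1, 0]
Σy = 5, Σy² = 11, M = 5
μ = 5/5 = 1,  σ² = 11/5 − (1)² = 6/5
E[S_9] = 3 + 9·(1) = 12


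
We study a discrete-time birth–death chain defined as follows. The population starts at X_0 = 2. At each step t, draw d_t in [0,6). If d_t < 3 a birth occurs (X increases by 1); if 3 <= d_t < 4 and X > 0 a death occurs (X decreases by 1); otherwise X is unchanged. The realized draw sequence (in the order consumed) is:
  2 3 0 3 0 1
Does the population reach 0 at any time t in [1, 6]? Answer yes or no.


no

t=0: X=2, d=2 → birth, X_1=3
t=1: X=3, d=3 → death, X_2=2
t=2: X=2, d=0 → birth, X_3=3
t=3: X=3, d=3 → death, X_4=2
t=4: X=2, d=0 → birth, X_5=3
t=5: X=3, d=1 → birth, X_6=4


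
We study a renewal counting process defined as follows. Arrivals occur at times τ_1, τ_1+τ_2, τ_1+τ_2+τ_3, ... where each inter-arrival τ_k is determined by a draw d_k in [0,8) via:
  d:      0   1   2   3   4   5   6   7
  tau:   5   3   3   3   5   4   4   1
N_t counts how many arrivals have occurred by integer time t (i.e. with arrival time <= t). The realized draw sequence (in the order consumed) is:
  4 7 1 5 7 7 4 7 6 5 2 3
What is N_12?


3

draw d_1=4: τ_1=5, arrival time A_1=5
draw d_2=7: τ_2=1, arrival time A_2=6
draw d_3=1: τ_3=3, arrival time A_3=9
draw d_4=5: τ_4=4, arrival time A_4=13
draw d_5=7: τ_5=1, arrival time A_5=14
draw d_6=7: τ_6=1, arrival time A_6=15
draw d_7=4: τ_7=5, arrival time A_7=20
draw d_8=7: τ_8=1, arrival time A_8=21
draw d_9=6: τ_9=4, arrival time A_9=25
draw d_10=5: τ_10=4, arrival time A_10=29
draw d_11=2: τ_11=3, arrival time A_11=32
draw d_12=3: τ_12=3, arrival time A_12=35
N_t over t=0..12: 0:0 1:0 2:0 3:0 4:0 5:1 6:2 7:2 8:2 9:3 10:3 11:3 12:3


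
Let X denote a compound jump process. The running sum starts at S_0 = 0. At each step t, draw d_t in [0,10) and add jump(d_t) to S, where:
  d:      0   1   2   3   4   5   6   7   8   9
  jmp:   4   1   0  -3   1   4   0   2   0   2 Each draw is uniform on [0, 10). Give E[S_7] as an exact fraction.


77/10

Outcome values over d=0..9: [4, 1, 0, -3, 1, 4, 0, 2, 0, 2]
Σy = 11, Σy² = 51, M = 10
μ = 11/10 = 11/10,  σ² = 51/10 − (11/10)² = 389/100
E[S_7] = 0 + 7·(11/10) = 77/10


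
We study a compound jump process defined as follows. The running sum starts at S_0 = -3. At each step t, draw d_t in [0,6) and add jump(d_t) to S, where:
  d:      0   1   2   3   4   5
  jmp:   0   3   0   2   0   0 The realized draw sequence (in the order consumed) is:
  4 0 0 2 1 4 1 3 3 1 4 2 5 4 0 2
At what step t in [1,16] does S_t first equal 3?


t=0: S=-3, d=4, jump=0, S_1=-3
t=1: S=-3, d=0, jump=0, S_2=-3
t=2: S=-3, d=0, jump=0, S_3=-3
t=3: S=-3, d=2, jump=0, S_4=-3
t=4: S=-3, d=1, jump=3, S_5=0
t=5: S=0, d=4, jump=0, S_6=0
t=6: S=0, d=1, jump=3, S_7=3
t=7: S=3, d=3, jump=2, S_8=5
t=8: S=5, d=3, jump=2, S_9=7
t=9: S=7, d=1, jump=3, S_10=10
t=10: S=10, d=4, jump=0, S_11=10
t=11: S=10, d=2, jump=0, S_12=10
t=12: S=10, d=5, jump=0, S_13=10
t=13: S=10, d=4, jump=0, S_14=10
t=14: S=10, d=0, jump=0, S_15=10
t=15: S=10, d=2, jump=0, S_16=10

7


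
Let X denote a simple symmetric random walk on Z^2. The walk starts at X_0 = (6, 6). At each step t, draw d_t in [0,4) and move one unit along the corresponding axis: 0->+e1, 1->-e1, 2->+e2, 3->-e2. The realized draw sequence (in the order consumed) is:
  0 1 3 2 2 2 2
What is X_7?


t=0: X=(6, 6), d=0 → +e1, X_1=(7, 6)
t=1: X=(7, 6), d=1 → -e1, X_2=(6, 6)
t=2: X=(6, 6), d=3 → -e2, X_3=(6, 5)
t=3: X=(6, 5), d=2 → +e2, X_4=(6, 6)
t=4: X=(6, 6), d=2 → +e2, X_5=(6, 7)
t=5: X=(6, 7), d=2 → +e2, X_6=(6, 8)
t=6: X=(6, 8), d=2 → +e2, X_7=(6, 9)

(6, 9)


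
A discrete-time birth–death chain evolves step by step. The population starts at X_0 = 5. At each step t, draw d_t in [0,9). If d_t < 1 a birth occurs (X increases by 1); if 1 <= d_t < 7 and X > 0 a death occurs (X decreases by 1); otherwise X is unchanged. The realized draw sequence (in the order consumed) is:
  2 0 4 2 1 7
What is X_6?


2

t=0: X=5, d=2 → death, X_1=4
t=1: X=4, d=0 → birth, X_2=5
t=2: X=5, d=4 → death, X_3=4
t=3: X=4, d=2 → death, X_4=3
t=4: X=3, d=1 → death, X_5=2
t=5: X=2, d=7 → hold, X_6=2


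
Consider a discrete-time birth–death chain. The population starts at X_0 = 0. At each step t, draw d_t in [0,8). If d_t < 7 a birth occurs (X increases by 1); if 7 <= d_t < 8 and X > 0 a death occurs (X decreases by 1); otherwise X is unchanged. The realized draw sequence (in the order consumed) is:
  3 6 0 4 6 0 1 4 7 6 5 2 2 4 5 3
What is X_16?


t=0: X=0, d=3 → birth, X_1=1
t=1: X=1, d=6 → birth, X_2=2
t=2: X=2, d=0 → birth, X_3=3
t=3: X=3, d=4 → birth, X_4=4
t=4: X=4, d=6 → birth, X_5=5
t=5: X=5, d=0 → birth, X_6=6
t=6: X=6, d=1 → birth, X_7=7
t=7: X=7, d=4 → birth, X_8=8
t=8: X=8, d=7 → death, X_9=7
t=9: X=7, d=6 → birth, X_10=8
t=10: X=8, d=5 → birth, X_11=9
t=11: X=9, d=2 → birth, X_12=10
t=12: X=10, d=2 → birth, X_13=11
t=13: X=11, d=4 → birth, X_14=12
t=14: X=12, d=5 → birth, X_15=13
t=15: X=13, d=3 → birth, X_16=14

14


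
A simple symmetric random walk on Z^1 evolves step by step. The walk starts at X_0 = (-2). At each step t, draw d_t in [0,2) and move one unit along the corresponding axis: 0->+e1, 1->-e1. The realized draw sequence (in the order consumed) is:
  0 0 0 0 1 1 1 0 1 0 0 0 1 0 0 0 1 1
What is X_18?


(2)

t=0: X=(-2), d=0 → +e1, X_1=(-1)
t=1: X=(-1), d=0 → +e1, X_2=(0)
t=2: X=(0), d=0 → +e1, X_3=(1)
t=3: X=(1), d=0 → +e1, X_4=(2)
t=4: X=(2), d=1 → -e1, X_5=(1)
t=5: X=(1), d=1 → -e1, X_6=(0)
t=6: X=(0), d=1 → -e1, X_7=(-1)
t=7: X=(-1), d=0 → +e1, X_8=(0)
t=8: X=(0), d=1 → -e1, X_9=(-1)
t=9: X=(-1), d=0 → +e1, X_10=(0)
t=10: X=(0), d=0 → +e1, X_11=(1)
t=11: X=(1), d=0 → +e1, X_12=(2)
t=12: X=(2), d=1 → -e1, X_13=(1)
t=13: X=(1), d=0 → +e1, X_14=(2)
t=14: X=(2), d=0 → +e1, X_15=(3)
t=15: X=(3), d=0 → +e1, X_16=(4)
t=16: X=(4), d=1 → -e1, X_17=(3)
t=17: X=(3), d=1 → -e1, X_18=(2)


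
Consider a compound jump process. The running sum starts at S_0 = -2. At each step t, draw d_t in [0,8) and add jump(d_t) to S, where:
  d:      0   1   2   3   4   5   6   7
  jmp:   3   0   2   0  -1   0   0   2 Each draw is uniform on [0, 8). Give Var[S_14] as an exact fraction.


189/8

Outcome values over d=0..7: [3, 0, 2, 0, -1, 0, 0, 2]
Σy = 6, Σy² = 18, M = 8
μ = 6/8 = 3/4,  σ² = 18/8 − (3/4)² = 27/16
Independent increments: Var[S_14] = 14·σ² = 14·(27/16) = 189/8


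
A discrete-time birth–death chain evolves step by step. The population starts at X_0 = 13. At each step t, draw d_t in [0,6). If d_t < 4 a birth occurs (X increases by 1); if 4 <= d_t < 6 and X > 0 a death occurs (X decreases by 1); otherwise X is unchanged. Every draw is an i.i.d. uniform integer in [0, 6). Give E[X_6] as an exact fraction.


15

X can drop by at most 1 per step and X_0 = 13 > T = 6, so X_t >= 13 − t >= 7 > 0 for every t <= 6: the floor at 0 (the 'and X > 0' condition) never binds. Hence X_6 = X_0 + Σ_{t<6} Y_t with i.i.d. increments Y_t = y(d_t) ∈ {+1, −1, 0}.
Outcome values over d=0..5: [1, 1, 1, 1, -1, -1]
Σy = 2, Σy² = 6, M = 6
μ = 2/6 = 1/3,  σ² = 6/6 − (1/3)² = 8/9
E[X_6] = 13 + 6·(1/3) = 15


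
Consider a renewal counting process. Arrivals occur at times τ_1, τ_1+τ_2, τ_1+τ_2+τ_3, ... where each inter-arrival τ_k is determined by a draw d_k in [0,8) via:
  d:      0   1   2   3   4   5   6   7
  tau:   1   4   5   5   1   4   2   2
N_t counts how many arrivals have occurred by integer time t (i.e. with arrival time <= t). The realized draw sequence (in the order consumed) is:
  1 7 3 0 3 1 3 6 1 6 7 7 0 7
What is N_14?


4

draw d_1=1: τ_1=4, arrival time A_1=4
draw d_2=7: τ_2=2, arrival time A_2=6
draw d_3=3: τ_3=5, arrival time A_3=11
draw d_4=0: τ_4=1, arrival time A_4=12
draw d_5=3: τ_5=5, arrival time A_5=17
draw d_6=1: τ_6=4, arrival time A_6=21
draw d_7=3: τ_7=5, arrival time A_7=26
draw d_8=6: τ_8=2, arrival time A_8=28
draw d_9=1: τ_9=4, arrival time A_9=32
draw d_10=6: τ_10=2, arrival time A_10=34
draw d_11=7: τ_11=2, arrival time A_11=36
draw d_12=7: τ_12=2, arrival time A_12=38
draw d_13=0: τ_13=1, arrival time A_13=39
draw d_14=7: τ_14=2, arrival time A_14=41
N_t over t=0..14: 0:0 1:0 2:0 3:0 4:1 5:1 6:2 7:2 8:2 9:2 10:2 11:3 12:4 13:4 14:4


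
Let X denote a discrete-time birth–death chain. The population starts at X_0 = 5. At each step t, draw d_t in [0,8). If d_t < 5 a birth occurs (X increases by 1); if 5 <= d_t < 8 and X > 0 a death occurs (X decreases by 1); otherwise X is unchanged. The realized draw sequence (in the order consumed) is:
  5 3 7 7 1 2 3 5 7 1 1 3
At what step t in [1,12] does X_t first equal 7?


12

t=0: X=5, d=5 → death, X_1=4
t=1: X=4, d=3 → birth, X_2=5
t=2: X=5, d=7 → death, X_3=4
t=3: X=4, d=7 → death, X_4=3
t=4: X=3, d=1 → birth, X_5=4
t=5: X=4, d=2 → birth, X_6=5
t=6: X=5, d=3 → birth, X_7=6
t=7: X=6, d=5 → death, X_8=5
t=8: X=5, d=7 → death, X_9=4
t=9: X=4, d=1 → birth, X_10=5
t=10: X=5, d=1 → birth, X_11=6
t=11: X=6, d=3 → birth, X_12=7


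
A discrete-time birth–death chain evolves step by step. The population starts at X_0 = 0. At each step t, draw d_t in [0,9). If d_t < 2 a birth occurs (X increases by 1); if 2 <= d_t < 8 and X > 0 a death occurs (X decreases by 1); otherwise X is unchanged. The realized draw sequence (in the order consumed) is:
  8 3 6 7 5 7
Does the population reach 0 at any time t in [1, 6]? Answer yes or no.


yes

t=0: X=0, d=8 → hold, X_1=0
t=1: X=0, d=3 → hold, X_2=0
t=2: X=0, d=6 → hold, X_3=0
t=3: X=0, d=7 → hold, X_4=0
t=4: X=0, d=5 → hold, X_5=0
t=5: X=0, d=7 → hold, X_6=0


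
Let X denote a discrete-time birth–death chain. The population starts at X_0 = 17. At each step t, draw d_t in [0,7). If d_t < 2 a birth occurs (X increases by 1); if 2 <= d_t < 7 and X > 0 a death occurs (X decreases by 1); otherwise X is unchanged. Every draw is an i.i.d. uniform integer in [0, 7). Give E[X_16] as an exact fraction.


71/7

X can drop by at most 1 per step and X_0 = 17 > T = 16, so X_t >= 17 − t >= 1 > 0 for every t <= 16: the floor at 0 (the 'and X > 0' condition) never binds. Hence X_16 = X_0 + Σ_{t<16} Y_t with i.i.d. increments Y_t = y(d_t) ∈ {+1, −1, 0}.
Outcome values over d=0..6: [1, 1, -1, -1, -1, -1, -1]
Σy = -3, Σy² = 7, M = 7
μ = -3/7 = -3/7,  σ² = 7/7 − (-3/7)² = 40/49
E[X_16] = 17 + 16·(-3/7) = 71/7


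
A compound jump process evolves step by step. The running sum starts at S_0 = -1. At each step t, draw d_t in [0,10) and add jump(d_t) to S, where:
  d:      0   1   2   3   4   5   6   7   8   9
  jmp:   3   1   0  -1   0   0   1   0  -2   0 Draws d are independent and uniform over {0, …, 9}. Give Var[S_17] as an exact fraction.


Outcome values over d=0..9: [3, 1, 0, -1, 0, 0, 1, 0, -2, 0]
Σy = 2, Σy² = 16, M = 10
μ = 2/10 = 1/5,  σ² = 16/10 − (1/5)² = 39/25
Independent increments: Var[S_17] = 17·σ² = 17·(39/25) = 663/25

663/25


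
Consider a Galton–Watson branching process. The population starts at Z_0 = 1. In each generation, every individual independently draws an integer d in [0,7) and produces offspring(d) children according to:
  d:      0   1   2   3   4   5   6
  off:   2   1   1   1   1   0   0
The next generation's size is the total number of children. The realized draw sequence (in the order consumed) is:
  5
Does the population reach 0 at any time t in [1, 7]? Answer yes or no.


gen 0: Z_0=1, draws=[5], offspring=[0], Z_1=0
gen 1: Z_1=0, draws=[], offspring=[], Z_2=0
gen 2: Z_2=0, draws=[], offspring=[], Z_3=0
gen 3: Z_3=0, draws=[], offspring=[], Z_4=0
gen 4: Z_4=0, draws=[], offspring=[], Z_5=0
gen 5: Z_5=0, draws=[], offspring=[], Z_6=0
gen 6: Z_6=0, draws=[], offspring=[], Z_7=0

yes


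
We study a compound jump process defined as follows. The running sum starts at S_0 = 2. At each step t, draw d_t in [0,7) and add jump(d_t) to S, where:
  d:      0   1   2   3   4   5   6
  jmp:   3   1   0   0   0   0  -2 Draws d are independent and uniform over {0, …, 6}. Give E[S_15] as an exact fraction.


Outcome values over d=0..6: [3, 1, 0, 0, 0, 0, -2]
Σy = 2, Σy² = 14, M = 7
μ = 2/7 = 2/7,  σ² = 14/7 − (2/7)² = 94/49
E[S_15] = 2 + 15·(2/7) = 44/7

44/7


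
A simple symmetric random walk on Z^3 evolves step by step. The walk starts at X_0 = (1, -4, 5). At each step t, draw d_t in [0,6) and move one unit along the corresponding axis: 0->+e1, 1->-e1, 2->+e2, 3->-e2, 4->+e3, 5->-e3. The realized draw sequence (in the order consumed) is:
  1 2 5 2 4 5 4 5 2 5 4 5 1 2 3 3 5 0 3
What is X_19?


t=0: X=(1, -4, 5), d=1 → -e1, X_1=(0, -4, 5)
t=1: X=(0, -4, 5), d=2 → +e2, X_2=(0, -3, 5)
t=2: X=(0, -3, 5), d=5 → -e3, X_3=(0, -3, 4)
t=3: X=(0, -3, 4), d=2 → +e2, X_4=(0, -2, 4)
t=4: X=(0, -2, 4), d=4 → +e3, X_5=(0, -2, 5)
t=5: X=(0, -2, 5), d=5 → -e3, X_6=(0, -2, 4)
t=6: X=(0, -2, 4), d=4 → +e3, X_7=(0, -2, 5)
t=7: X=(0, -2, 5), d=5 → -e3, X_8=(0, -2, 4)
t=8: X=(0, -2, 4), d=2 → +e2, X_9=(0, -1, 4)
t=9: X=(0, -1, 4), d=5 → -e3, X_10=(0, -1, 3)
t=10: X=(0, -1, 3), d=4 → +e3, X_11=(0, -1, 4)
t=11: X=(0, -1, 4), d=5 → -e3, X_12=(0, -1, 3)
t=12: X=(0, -1, 3), d=1 → -e1, X_13=(-1, -1, 3)
t=13: X=(-1, -1, 3), d=2 → +e2, X_14=(-1, 0, 3)
t=14: X=(-1, 0, 3), d=3 → -e2, X_15=(-1, -1, 3)
t=15: X=(-1, -1, 3), d=3 → -e2, X_16=(-1, -2, 3)
t=16: X=(-1, -2, 3), d=5 → -e3, X_17=(-1, -2, 2)
t=17: X=(-1, -2, 2), d=0 → +e1, X_18=(0, -2, 2)
t=18: X=(0, -2, 2), d=3 → -e2, X_19=(0, -3, 2)

(0, -3, 2)


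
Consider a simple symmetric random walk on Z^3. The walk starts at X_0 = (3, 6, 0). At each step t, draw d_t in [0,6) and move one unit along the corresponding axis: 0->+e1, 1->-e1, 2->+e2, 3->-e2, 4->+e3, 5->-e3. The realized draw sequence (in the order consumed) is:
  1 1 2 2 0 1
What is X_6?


t=0: X=(3, 6, 0), d=1 → -e1, X_1=(2, 6, 0)
t=1: X=(2, 6, 0), d=1 → -e1, X_2=(1, 6, 0)
t=2: X=(1, 6, 0), d=2 → +e2, X_3=(1, 7, 0)
t=3: X=(1, 7, 0), d=2 → +e2, X_4=(1, 8, 0)
t=4: X=(1, 8, 0), d=0 → +e1, X_5=(2, 8, 0)
t=5: X=(2, 8, 0), d=1 → -e1, X_6=(1, 8, 0)

(1, 8, 0)


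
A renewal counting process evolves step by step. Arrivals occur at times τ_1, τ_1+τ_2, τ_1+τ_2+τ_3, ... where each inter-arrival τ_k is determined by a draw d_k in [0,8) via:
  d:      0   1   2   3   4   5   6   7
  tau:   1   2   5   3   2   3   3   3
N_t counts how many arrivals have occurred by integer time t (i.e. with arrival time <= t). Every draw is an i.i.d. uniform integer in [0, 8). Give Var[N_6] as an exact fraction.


28188995727/68719476736

Inter-arrival values over d=0..7: [1, 2, 5, 3, 2, 3, 3, 3]
Each d has probability 1/8, so the pmf of τ is: f(1) = 1/8, f(2) = 1/4, f(3) = 1/2, f(5) = 1/8
Let p_n(j) = P(N_n = j), with p_0 = [1]. Condition on τ_1: p_n(0) = P(τ > n), and for j >= 1, p_n(j) = Σ_{k<=n} f(k)·p_{n−k}(j−1)
p_1 = [7/8, 1/8]  (j = 0..1)
p_2 = [5/8, 23/64, 1/64]  (j = 0..2)
p_3 = [1/8, 51/64, 39/512, 1/512]  (j = 0..3)
p_4 = [1/8, 39/64, 129/512, 55/4096, 1/4096]  (j = 0..4)
p_5 = [0, 31/64, 233/512, 239/4096, 71/32768, 1/32768]  (j = 0..5)
p_6 = [0, 13/64, 321/512, 647/4096, 381/32768, 87/262144, 1/262144]  (j = 0..6)
E[N_6] = Σ j·p_6(j) = 518809/262144;  E[N_6²] = Σ j²·p_6(j) = 1134307/262144
Var[N_6] = 1134307/262144 − (518809/262144)² = 28188995727/68719476736


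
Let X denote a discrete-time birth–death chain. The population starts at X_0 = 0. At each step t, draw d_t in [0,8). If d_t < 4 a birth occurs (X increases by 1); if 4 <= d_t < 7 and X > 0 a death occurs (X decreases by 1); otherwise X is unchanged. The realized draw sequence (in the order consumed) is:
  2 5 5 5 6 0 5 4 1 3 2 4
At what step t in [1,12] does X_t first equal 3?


t=0: X=0, d=2 → birth, X_1=1
t=1: X=1, d=5 → death, X_2=0
t=2: X=0, d=5 → hold, X_3=0
t=3: X=0, d=5 → hold, X_4=0
t=4: X=0, d=6 → hold, X_5=0
t=5: X=0, d=0 → birth, X_6=1
t=6: X=1, d=5 → death, X_7=0
t=7: X=0, d=4 → hold, X_8=0
t=8: X=0, d=1 → birth, X_9=1
t=9: X=1, d=3 → birth, X_10=2
t=10: X=2, d=2 → birth, X_11=3
t=11: X=3, d=4 → death, X_12=2

11


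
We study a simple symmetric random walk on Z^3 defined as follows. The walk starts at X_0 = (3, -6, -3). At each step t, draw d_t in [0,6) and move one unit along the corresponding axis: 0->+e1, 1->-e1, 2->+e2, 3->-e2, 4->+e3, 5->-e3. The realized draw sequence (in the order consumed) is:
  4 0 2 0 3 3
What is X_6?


(5, -7, -2)

t=0: X=(3, -6, -3), d=4 → +e3, X_1=(3, -6, -2)
t=1: X=(3, -6, -2), d=0 → +e1, X_2=(4, -6, -2)
t=2: X=(4, -6, -2), d=2 → +e2, X_3=(4, -5, -2)
t=3: X=(4, -5, -2), d=0 → +e1, X_4=(5, -5, -2)
t=4: X=(5, -5, -2), d=3 → -e2, X_5=(5, -6, -2)
t=5: X=(5, -6, -2), d=3 → -e2, X_6=(5, -7, -2)


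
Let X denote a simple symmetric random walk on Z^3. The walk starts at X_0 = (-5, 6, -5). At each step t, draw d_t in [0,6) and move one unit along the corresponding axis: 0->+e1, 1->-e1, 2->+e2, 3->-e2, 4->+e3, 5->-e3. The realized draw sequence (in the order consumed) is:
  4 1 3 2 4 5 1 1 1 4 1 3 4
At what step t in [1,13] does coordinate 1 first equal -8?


8

t=0: X=(-5, 6, -5), d=4 → +e3, X_1=(-5, 6, -4)
t=1: X=(-5, 6, -4), d=1 → -e1, X_2=(-6, 6, -4)
t=2: X=(-6, 6, -4), d=3 → -e2, X_3=(-6, 5, -4)
t=3: X=(-6, 5, -4), d=2 → +e2, X_4=(-6, 6, -4)
t=4: X=(-6, 6, -4), d=4 → +e3, X_5=(-6, 6, -3)
t=5: X=(-6, 6, -3), d=5 → -e3, X_6=(-6, 6, -4)
t=6: X=(-6, 6, -4), d=1 → -e1, X_7=(-7, 6, -4)
t=7: X=(-7, 6, -4), d=1 → -e1, X_8=(-8, 6, -4)
t=8: X=(-8, 6, -4), d=1 → -e1, X_9=(-9, 6, -4)
t=9: X=(-9, 6, -4), d=4 → +e3, X_10=(-9, 6, -3)
t=10: X=(-9, 6, -3), d=1 → -e1, X_11=(-10, 6, -3)
t=11: X=(-10, 6, -3), d=3 → -e2, X_12=(-10, 5, -3)
t=12: X=(-10, 5, -3), d=4 → +e3, X_13=(-10, 5, -2)


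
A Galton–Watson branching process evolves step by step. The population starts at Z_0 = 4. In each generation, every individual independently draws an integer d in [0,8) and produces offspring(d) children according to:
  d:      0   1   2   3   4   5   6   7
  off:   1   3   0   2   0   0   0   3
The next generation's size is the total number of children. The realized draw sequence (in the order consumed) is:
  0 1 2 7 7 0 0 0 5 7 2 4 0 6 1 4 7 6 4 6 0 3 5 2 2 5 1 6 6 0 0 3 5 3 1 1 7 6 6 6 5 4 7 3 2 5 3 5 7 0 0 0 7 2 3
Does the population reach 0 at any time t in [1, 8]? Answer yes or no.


no

gen 0: Z_0=4, draws=[0, 1, 2, 7], offspring=[1, 3, 0, 3], Z_1=7
gen 1: Z_1=7, draws=[7, 0, 0, 0, 5, 7, 2], offspring=[3, 1, 1, 1, 0, 3, 0], Z_2=9
gen 2: Z_2=9, draws=[4, 0, 6, 1, 4, 7, 6, 4, 6], offspring=[0, 1, 0, 3, 0, 3, 0, 0, 0], Z_3=7
gen 3: Z_3=7, draws=[0, 3, 5, 2, 2, 5, 1], offspring=[1, 2, 0, 0, 0, 0, 3], Z_4=6
gen 4: Z_4=6, draws=[6, 6, 0, 0, 3, 5], offspring=[0, 0, 1, 1, 2, 0], Z_5=4
gen 5: Z_5=4, draws=[3, 1, 1, 7], offspring=[2, 3, 3, 3], Z_6=11
gen 6: Z_6=11, draws=[6, 6, 6, 5, 4, 7, 3, 2, 5, 3, 5], offspring=[0, 0, 0, 0, 0, 3, 2, 0, 0, 2, 0], Z_7=7
gen 7: Z_7=7, draws=[7, 0, 0, 0, 7, 2, 3], offspring=[3, 1, 1, 1, 3, 0, 2], Z_8=11


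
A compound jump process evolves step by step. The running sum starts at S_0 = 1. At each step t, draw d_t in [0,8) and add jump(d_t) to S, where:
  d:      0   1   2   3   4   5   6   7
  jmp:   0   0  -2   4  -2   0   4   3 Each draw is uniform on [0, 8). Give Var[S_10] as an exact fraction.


1715/32

Outcome values over d=0..7: [0, 0, -2, 4, -2, 0, 4, 3]
Σy = 7, Σy² = 49, M = 8
μ = 7/8 = 7/8,  σ² = 49/8 − (7/8)² = 343/64
Independent increments: Var[S_10] = 10·σ² = 10·(343/64) = 1715/32


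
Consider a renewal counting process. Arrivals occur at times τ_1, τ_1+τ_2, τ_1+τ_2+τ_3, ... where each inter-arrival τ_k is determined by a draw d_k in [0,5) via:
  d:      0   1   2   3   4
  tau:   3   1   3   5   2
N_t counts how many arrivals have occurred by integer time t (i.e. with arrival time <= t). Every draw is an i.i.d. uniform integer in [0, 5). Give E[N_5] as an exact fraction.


4976/3125

Inter-arrival values over d=0..4: [3, 1, 3, 5, 2]
Each d has probability 1/5, so the pmf of τ is: f(1) = 1/5, f(2) = 1/5, f(3) = 2/5, f(5) = 1/5
Renewal equation for m(n) = E[N_n]: condition on τ_1 = k (if k <= n, one arrival plus a fresh copy on the remaining n−k steps): m(n) = F(n) + Σ_{k<=n} f(k)·m(n−k), where F(n) = P(τ <= n) and m(0) = 0
m(1) = F(1) = 1/5
m(2) = F(2) + f(1)·m(1) = 2/5 + 1/5·1/5 = 11/25
m(3) = F(3) + f(1)·m(2) + f(2)·m(1) = 4/5 + 1/5·11/25 + 1/5·1/5 = 116/125
m(4) = F(4) + f(1)·m(3) + f(2)·m(2) + f(3)·m(1) = 4/5 + 1/5·116/125 + 1/5·11/25 + 2/5·1/5 = 721/625
m(5) = F(5) + f(1)·m(4) + f(2)·m(3) + f(3)·m(2) = 1 + 1/5·721/625 + 1/5·116/125 + 2/5·11/25 = 4976/3125
E[N_5] = m(5) = 4976/3125


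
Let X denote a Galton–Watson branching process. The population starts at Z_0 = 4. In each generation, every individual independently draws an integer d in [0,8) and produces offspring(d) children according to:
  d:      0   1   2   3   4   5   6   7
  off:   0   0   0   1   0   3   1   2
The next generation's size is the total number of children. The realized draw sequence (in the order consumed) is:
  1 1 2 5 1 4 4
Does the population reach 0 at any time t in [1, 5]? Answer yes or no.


yes

gen 0: Z_0=4, draws=[1, 1, 2, 5], offspring=[0, 0, 0, 3], Z_1=3
gen 1: Z_1=3, draws=[1, 4, 4], offspring=[0, 0, 0], Z_2=0
gen 2: Z_2=0, draws=[], offspring=[], Z_3=0
gen 3: Z_3=0, draws=[], offspring=[], Z_4=0
gen 4: Z_4=0, draws=[], offspring=[], Z_5=0


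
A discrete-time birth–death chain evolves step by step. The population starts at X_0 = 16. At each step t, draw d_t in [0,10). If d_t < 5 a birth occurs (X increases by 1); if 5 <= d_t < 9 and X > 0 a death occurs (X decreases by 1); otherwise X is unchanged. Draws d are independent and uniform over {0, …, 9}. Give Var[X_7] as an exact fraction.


623/100

X can drop by at most 1 per step and X_0 = 16 > T = 7, so X_t >= 16 − t >= 9 > 0 for every t <= 7: the floor at 0 (the 'and X > 0' condition) never binds. Hence X_7 = X_0 + Σ_{t<7} Y_t with i.i.d. increments Y_t = y(d_t) ∈ {+1, −1, 0}.
Outcome values over d=0..9: [1, 1, 1, 1, 1, -1, -1, -1, -1, 0]
Σy = 1, Σy² = 9, M = 10
μ = 1/10 = 1/10,  σ² = 9/10 − (1/10)² = 89/100
Independent increments: Var[X_7] = 7·σ² = 7·(89/100) = 623/100


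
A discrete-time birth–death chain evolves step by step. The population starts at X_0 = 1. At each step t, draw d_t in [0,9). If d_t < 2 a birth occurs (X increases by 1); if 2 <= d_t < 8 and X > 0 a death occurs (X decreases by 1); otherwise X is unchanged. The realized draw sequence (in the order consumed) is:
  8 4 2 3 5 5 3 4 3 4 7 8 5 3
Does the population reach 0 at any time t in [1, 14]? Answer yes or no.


t=0: X=1, d=8 → hold, X_1=1
t=1: X=1, d=4 → death, X_2=0
t=2: X=0, d=2 → hold, X_3=0
t=3: X=0, d=3 → hold, X_4=0
t=4: X=0, d=5 → hold, X_5=0
t=5: X=0, d=5 → hold, X_6=0
t=6: X=0, d=3 → hold, X_7=0
t=7: X=0, d=4 → hold, X_8=0
t=8: X=0, d=3 → hold, X_9=0
t=9: X=0, d=4 → hold, X_10=0
t=10: X=0, d=7 → hold, X_11=0
t=11: X=0, d=8 → hold, X_12=0
t=12: X=0, d=5 → hold, X_13=0
t=13: X=0, d=3 → hold, X_14=0

yes


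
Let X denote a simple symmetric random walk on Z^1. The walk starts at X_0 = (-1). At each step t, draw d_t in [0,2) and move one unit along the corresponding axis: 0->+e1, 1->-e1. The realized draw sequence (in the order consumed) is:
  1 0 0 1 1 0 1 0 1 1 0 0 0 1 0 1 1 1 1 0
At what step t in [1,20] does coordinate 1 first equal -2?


t=0: X=(-1), d=1 → -e1, X_1=(-2)
t=1: X=(-2), d=0 → +e1, X_2=(-1)
t=2: X=(-1), d=0 → +e1, X_3=(0)
t=3: X=(0), d=1 → -e1, X_4=(-1)
t=4: X=(-1), d=1 → -e1, X_5=(-2)
t=5: X=(-2), d=0 → +e1, X_6=(-1)
t=6: X=(-1), d=1 → -e1, X_7=(-2)
t=7: X=(-2), d=0 → +e1, X_8=(-1)
t=8: X=(-1), d=1 → -e1, X_9=(-2)
t=9: X=(-2), d=1 → -e1, X_10=(-3)
t=10: X=(-3), d=0 → +e1, X_11=(-2)
t=11: X=(-2), d=0 → +e1, X_12=(-1)
t=12: X=(-1), d=0 → +e1, X_13=(0)
t=13: X=(0), d=1 → -e1, X_14=(-1)
t=14: X=(-1), d=0 → +e1, X_15=(0)
t=15: X=(0), d=1 → -e1, X_16=(-1)
t=16: X=(-1), d=1 → -e1, X_17=(-2)
t=17: X=(-2), d=1 → -e1, X_18=(-3)
t=18: X=(-3), d=1 → -e1, X_19=(-4)
t=19: X=(-4), d=0 → +e1, X_20=(-3)

1


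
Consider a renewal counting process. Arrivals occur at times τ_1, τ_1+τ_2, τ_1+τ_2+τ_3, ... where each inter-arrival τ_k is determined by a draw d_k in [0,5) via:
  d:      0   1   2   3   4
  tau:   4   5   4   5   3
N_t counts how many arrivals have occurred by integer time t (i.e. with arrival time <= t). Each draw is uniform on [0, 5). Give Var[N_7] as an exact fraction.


4/25

Inter-arrival values over d=0..4: [4, 5, 4, 5, 3]
Each d has probability 1/5, so the pmf of τ is: f(3) = 1/5, f(4) = 2/5, f(5) = 2/5
Let p_n(j) = P(N_n = j), with p_0 = [1]. Condition on τ_1: p_n(0) = P(τ > n), and for j >= 1, p_n(j) = Σ_{k<=n} f(k)·p_{n−k}(j−1)
p_1 = [1]  (j = 0)
p_2 = [1]  (j = 0)
p_3 = [4/5, 1/5]  (j = 0..1)
p_4 = [2/5, 3/5]  (j = 0..1)
p_5 = [0, 1]  (j = 0..1)
p_6 = [0, 24/25, 1/25]  (j = 0..2)
p_7 = [0, 4/5, 1/5]  (j = 0..2)
E[N_7] = Σ j·p_7(j) = 6/5;  E[N_7²] = Σ j²·p_7(j) = 8/5
Var[N_7] = 8/5 − (6/5)² = 4/25


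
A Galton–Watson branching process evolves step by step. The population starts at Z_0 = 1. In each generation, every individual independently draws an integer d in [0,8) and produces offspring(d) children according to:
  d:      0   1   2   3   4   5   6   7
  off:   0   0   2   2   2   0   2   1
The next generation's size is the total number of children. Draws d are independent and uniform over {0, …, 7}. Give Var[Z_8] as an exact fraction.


6910542543318975/281474976710656

Outcome values over d=0..7: [0, 0, 2, 2, 2, 0, 2, 1]
Σy = 9, Σy² = 17, M = 8
μ = 9/8 = 9/8,  σ² = 17/8 − (9/8)² = 55/64
V_0 = 0, E_0 = 1
V_1 = 55/64·E_0 + (9/8)²·V_0 = 55/64;  E_1 = 9/8
V_2 = 55/64·E_1 + (9/8)²·V_1 = 8415/4096;  E_2 = 81/64
V_3 = 55/64·E_2 + (9/8)²·V_2 = 966735/262144;  E_3 = 729/512
V_4 = 55/64·E_3 + (9/8)²·V_3 = 98834175/16777216;  E_4 = 6561/4096
V_5 = 55/64·E_4 + (9/8)²·V_4 = 9483630255/1073741824;  E_5 = 59049/32768
V_6 = 55/64·E_5 + (9/8)²·V_5 = 874594520415/68719476736;  E_6 = 531441/262144
V_7 = 55/64·E_6 + (9/8)²·V_6 = 78504429976335/4398046511104;  E_7 = 4782969/2097152
V_8 = 55/64·E_7 + (9/8)²·V_7 = 6910542543318975/281474976710656;  E_8 = 43046721/16777216


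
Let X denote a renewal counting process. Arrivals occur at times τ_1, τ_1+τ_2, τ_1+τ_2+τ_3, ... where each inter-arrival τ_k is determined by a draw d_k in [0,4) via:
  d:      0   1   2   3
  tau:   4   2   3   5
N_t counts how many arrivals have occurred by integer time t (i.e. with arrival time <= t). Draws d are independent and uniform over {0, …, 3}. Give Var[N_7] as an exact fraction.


87/256

Inter-arrival values over d=0..3: [4, 2, 3, 5]
Each d has probability 1/4, so the pmf of τ is: f(2) = 1/4, f(3) = 1/4, f(4) = 1/4, f(5) = 1/4
Let p_n(j) = P(N_n = j), with p_0 = [1]. Condition on τ_1: p_n(0) = P(τ > n), and for j >= 1, p_n(j) = Σ_{k<=n} f(k)·p_{n−k}(j−1)
p_1 = [1]  (j = 0)
p_2 = [3/4, 1/4]  (j = 0..1)
p_3 = [1/2, 1/2]  (j = 0..1)
p_4 = [1/4, 11/16, 1/16]  (j = 0..2)
p_5 = [0, 13/16, 3/16]  (j = 0..2)
p_6 = [0, 5/8, 23/64, 1/64]  (j = 0..3)
p_7 = [0, 3/8, 9/16, 1/16]  (j = 0..3)
E[N_7] = Σ j·p_7(j) = 27/16;  E[N_7²] = Σ j²·p_7(j) = 51/16
Var[N_7] = 51/16 − (27/16)² = 87/256


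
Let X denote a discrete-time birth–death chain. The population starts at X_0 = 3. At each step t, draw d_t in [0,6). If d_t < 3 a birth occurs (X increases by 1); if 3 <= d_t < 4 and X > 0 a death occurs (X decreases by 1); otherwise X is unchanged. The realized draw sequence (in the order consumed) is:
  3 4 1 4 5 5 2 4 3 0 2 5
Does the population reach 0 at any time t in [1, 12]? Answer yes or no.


no

t=0: X=3, d=3 → death, X_1=2
t=1: X=2, d=4 → hold, X_2=2
t=2: X=2, d=1 → birth, X_3=3
t=3: X=3, d=4 → hold, X_4=3
t=4: X=3, d=5 → hold, X_5=3
t=5: X=3, d=5 → hold, X_6=3
t=6: X=3, d=2 → birth, X_7=4
t=7: X=4, d=4 → hold, X_8=4
t=8: X=4, d=3 → death, X_9=3
t=9: X=3, d=0 → birth, X_10=4
t=10: X=4, d=2 → birth, X_11=5
t=11: X=5, d=5 → hold, X_12=5


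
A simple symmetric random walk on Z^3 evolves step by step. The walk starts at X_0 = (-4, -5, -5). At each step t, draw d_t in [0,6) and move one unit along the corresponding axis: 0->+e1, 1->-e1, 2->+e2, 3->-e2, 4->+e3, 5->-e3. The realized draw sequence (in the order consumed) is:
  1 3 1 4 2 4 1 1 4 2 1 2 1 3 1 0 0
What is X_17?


(-9, -4, -2)

t=0: X=(-4, -5, -5), d=1 → -e1, X_1=(-5, -5, -5)
t=1: X=(-5, -5, -5), d=3 → -e2, X_2=(-5, -6, -5)
t=2: X=(-5, -6, -5), d=1 → -e1, X_3=(-6, -6, -5)
t=3: X=(-6, -6, -5), d=4 → +e3, X_4=(-6, -6, -4)
t=4: X=(-6, -6, -4), d=2 → +e2, X_5=(-6, -5, -4)
t=5: X=(-6, -5, -4), d=4 → +e3, X_6=(-6, -5, -3)
t=6: X=(-6, -5, -3), d=1 → -e1, X_7=(-7, -5, -3)
t=7: X=(-7, -5, -3), d=1 → -e1, X_8=(-8, -5, -3)
t=8: X=(-8, -5, -3), d=4 → +e3, X_9=(-8, -5, -2)
t=9: X=(-8, -5, -2), d=2 → +e2, X_10=(-8, -4, -2)
t=10: X=(-8, -4, -2), d=1 → -e1, X_11=(-9, -4, -2)
t=11: X=(-9, -4, -2), d=2 → +e2, X_12=(-9, -3, -2)
t=12: X=(-9, -3, -2), d=1 → -e1, X_13=(-10, -3, -2)
t=13: X=(-10, -3, -2), d=3 → -e2, X_14=(-10, -4, -2)
t=14: X=(-10, -4, -2), d=1 → -e1, X_15=(-11, -4, -2)
t=15: X=(-11, -4, -2), d=0 → +e1, X_16=(-10, -4, -2)
t=16: X=(-10, -4, -2), d=0 → +e1, X_17=(-9, -4, -2)


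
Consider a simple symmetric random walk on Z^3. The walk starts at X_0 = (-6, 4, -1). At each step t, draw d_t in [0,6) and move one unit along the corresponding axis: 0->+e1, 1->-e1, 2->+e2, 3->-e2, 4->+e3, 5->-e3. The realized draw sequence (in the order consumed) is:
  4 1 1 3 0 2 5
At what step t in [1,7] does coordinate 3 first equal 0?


1

t=0: X=(-6, 4, -1), d=4 → +e3, X_1=(-6, 4, 0)
t=1: X=(-6, 4, 0), d=1 → -e1, X_2=(-7, 4, 0)
t=2: X=(-7, 4, 0), d=1 → -e1, X_3=(-8, 4, 0)
t=3: X=(-8, 4, 0), d=3 → -e2, X_4=(-8, 3, 0)
t=4: X=(-8, 3, 0), d=0 → +e1, X_5=(-7, 3, 0)
t=5: X=(-7, 3, 0), d=2 → +e2, X_6=(-7, 4, 0)
t=6: X=(-7, 4, 0), d=5 → -e3, X_7=(-7, 4, -1)


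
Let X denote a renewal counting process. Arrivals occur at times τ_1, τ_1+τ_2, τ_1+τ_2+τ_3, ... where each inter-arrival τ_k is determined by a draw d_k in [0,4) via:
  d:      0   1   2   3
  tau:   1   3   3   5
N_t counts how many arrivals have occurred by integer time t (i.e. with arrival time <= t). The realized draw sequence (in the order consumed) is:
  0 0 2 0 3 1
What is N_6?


4

draw d_1=0: τ_1=1, arrival time A_1=1
draw d_2=0: τ_2=1, arrival time A_2=2
draw d_3=2: τ_3=3, arrival time A_3=5
draw d_4=0: τ_4=1, arrival time A_4=6
draw d_5=3: τ_5=5, arrival time A_5=11
draw d_6=1: τ_6=3, arrival time A_6=14
N_t over t=0..6: 0:0 1:1 2:2 3:2 4:2 5:3 6:4


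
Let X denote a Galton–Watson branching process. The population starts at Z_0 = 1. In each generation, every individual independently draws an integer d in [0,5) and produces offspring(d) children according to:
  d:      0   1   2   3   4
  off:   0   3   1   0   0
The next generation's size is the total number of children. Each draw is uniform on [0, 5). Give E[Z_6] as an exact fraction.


Outcome values over d=0..4: [0, 3, 1, 0, 0]
Σy = 4, Σy² = 10, M = 5
μ = 4/5 = 4/5,  σ² = 10/5 − (4/5)² = 34/25
E[Z_0] = 1
E[Z_1] = 4/5·E[Z_0] = 4/5
E[Z_2] = 4/5·E[Z_1] = 16/25
E[Z_3] = 4/5·E[Z_2] = 64/125
E[Z_4] = 4/5·E[Z_3] = 256/625
E[Z_5] = 4/5·E[Z_4] = 1024/3125
E[Z_6] = 4/5·E[Z_5] = 4096/15625

4096/15625


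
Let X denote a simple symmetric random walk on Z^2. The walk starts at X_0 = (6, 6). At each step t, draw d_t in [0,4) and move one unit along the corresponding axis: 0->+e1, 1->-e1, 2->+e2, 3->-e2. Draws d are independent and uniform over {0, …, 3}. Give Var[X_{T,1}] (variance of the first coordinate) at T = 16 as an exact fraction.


8

Outcome values over d=0..3: [1, -1, 0, 0]
Σy = 0, Σy² = 2, M = 4
μ = 0/4 = 0,  σ² = 2/4 − (0)² = 1/2
Independent increments: Var[X_16] = 16·σ² = 16·(1/2) = 8


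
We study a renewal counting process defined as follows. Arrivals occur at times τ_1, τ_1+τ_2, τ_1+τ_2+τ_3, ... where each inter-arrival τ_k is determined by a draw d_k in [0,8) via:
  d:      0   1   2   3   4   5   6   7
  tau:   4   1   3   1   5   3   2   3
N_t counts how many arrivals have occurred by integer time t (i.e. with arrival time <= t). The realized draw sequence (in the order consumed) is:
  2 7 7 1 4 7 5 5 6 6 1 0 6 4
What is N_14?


4

draw d_1=2: τ_1=3, arrival time A_1=3
draw d_2=7: τ_2=3, arrival time A_2=6
draw d_3=7: τ_3=3, arrival time A_3=9
draw d_4=1: τ_4=1, arrival time A_4=10
draw d_5=4: τ_5=5, arrival time A_5=15
draw d_6=7: τ_6=3, arrival time A_6=18
draw d_7=5: τ_7=3, arrival time A_7=21
draw d_8=5: τ_8=3, arrival time A_8=24
draw d_9=6: τ_9=2, arrival time A_9=26
draw d_10=6: τ_10=2, arrival time A_10=28
draw d_11=1: τ_11=1, arrival time A_11=29
draw d_12=0: τ_12=4, arrival time A_12=33
draw d_13=6: τ_13=2, arrival time A_13=35
draw d_14=4: τ_14=5, arrival time A_14=40
N_t over t=0..14: 0:0 1:0 2:0 3:1 4:1 5:1 6:2 7:2 8:2 9:3 10:4 11:4 12:4 13:4 14:4
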